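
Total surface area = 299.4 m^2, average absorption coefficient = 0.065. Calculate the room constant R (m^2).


Given values:
  S = 299.4 m^2, alpha = 0.065
Formula: R = S * alpha / (1 - alpha)
Numerator: 299.4 * 0.065 = 19.461
Denominator: 1 - 0.065 = 0.935
R = 19.461 / 0.935 = 20.81

20.81 m^2


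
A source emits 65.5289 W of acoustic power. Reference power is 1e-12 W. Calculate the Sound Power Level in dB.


Given values:
  W = 65.5289 W
  W_ref = 1e-12 W
Formula: SWL = 10 * log10(W / W_ref)
Compute ratio: W / W_ref = 65528900000000
Compute log10: log10(65528900000000) = 13.816433
Multiply: SWL = 10 * 13.816433 = 138.16

138.16 dB


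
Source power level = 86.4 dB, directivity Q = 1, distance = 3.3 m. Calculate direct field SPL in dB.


Given values:
  Lw = 86.4 dB, Q = 1, r = 3.3 m
Formula: SPL = Lw + 10 * log10(Q / (4 * pi * r^2))
Compute 4 * pi * r^2 = 4 * pi * 3.3^2 = 136.8478
Compute Q / denom = 1 / 136.8478 = 0.00730739
Compute 10 * log10(0.00730739) = -21.3624
SPL = 86.4 + (-21.3624) = 65.04

65.04 dB


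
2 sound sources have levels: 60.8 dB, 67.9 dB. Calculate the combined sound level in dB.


Formula: L_total = 10 * log10( sum(10^(Li/10)) )
  Source 1: 10^(60.8/10) = 1202264.4346
  Source 2: 10^(67.9/10) = 6165950.0186
Sum of linear values = 7368214.4532
L_total = 10 * log10(7368214.4532) = 68.67

68.67 dB


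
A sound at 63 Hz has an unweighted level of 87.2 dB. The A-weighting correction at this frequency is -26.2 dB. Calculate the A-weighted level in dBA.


Given values:
  SPL = 87.2 dB
  A-weighting at 63 Hz = -26.2 dB
Formula: L_A = SPL + A_weight
L_A = 87.2 + (-26.2)
L_A = 61.0

61.0 dBA


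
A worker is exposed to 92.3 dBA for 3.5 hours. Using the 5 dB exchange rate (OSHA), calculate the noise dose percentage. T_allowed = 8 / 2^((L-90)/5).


Given values:
  L = 92.3 dBA, T = 3.5 hours
Formula: T_allowed = 8 / 2^((L - 90) / 5)
Compute exponent: (92.3 - 90) / 5 = 0.46
Compute 2^(0.46) = 1.375542
T_allowed = 8 / 1.375542 = 5.815889 hours
Dose = (T / T_allowed) * 100
Dose = (3.5 / 5.815889) * 100 = 60.18

60.18 %


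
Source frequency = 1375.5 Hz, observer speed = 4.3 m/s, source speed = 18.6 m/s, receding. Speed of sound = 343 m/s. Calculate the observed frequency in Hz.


Given values:
  f_s = 1375.5 Hz, v_o = 4.3 m/s, v_s = 18.6 m/s
  Direction: receding
Formula: f_o = f_s * (c - v_o) / (c + v_s)
Numerator: c - v_o = 343 - 4.3 = 338.7
Denominator: c + v_s = 343 + 18.6 = 361.6
f_o = 1375.5 * 338.7 / 361.6 = 1288.39

1288.39 Hz


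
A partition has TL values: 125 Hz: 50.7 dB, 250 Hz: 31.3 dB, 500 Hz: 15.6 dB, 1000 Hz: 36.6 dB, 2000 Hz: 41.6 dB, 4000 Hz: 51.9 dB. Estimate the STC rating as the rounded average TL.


Given TL values at each frequency:
  125 Hz: 50.7 dB
  250 Hz: 31.3 dB
  500 Hz: 15.6 dB
  1000 Hz: 36.6 dB
  2000 Hz: 41.6 dB
  4000 Hz: 51.9 dB
Formula: STC ~ round(average of TL values)
Sum = 50.7 + 31.3 + 15.6 + 36.6 + 41.6 + 51.9 = 227.7
Average = 227.7 / 6 = 37.95
Rounded: 38

38


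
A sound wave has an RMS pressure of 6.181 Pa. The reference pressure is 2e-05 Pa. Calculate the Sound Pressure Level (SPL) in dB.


Given values:
  p = 6.181 Pa
  p_ref = 2e-05 Pa
Formula: SPL = 20 * log10(p / p_ref)
Compute ratio: p / p_ref = 6.181 / 2e-05 = 309050
Compute log10: log10(309050) = 5.490029
Multiply: SPL = 20 * 5.490029 = 109.8

109.8 dB


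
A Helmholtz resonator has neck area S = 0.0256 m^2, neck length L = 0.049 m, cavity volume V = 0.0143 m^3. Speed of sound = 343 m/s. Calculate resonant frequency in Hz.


Given values:
  S = 0.0256 m^2, L = 0.049 m, V = 0.0143 m^3, c = 343 m/s
Formula: f = (c / (2*pi)) * sqrt(S / (V * L))
Compute V * L = 0.0143 * 0.049 = 0.0007007
Compute S / (V * L) = 0.0256 / 0.0007007 = 36.5349
Compute sqrt(36.5349) = 6.044411
Compute c / (2*pi) = 343 / 6.283185 = 54.590148
f = 54.590148 * 6.044411 = 329.97

329.97 Hz


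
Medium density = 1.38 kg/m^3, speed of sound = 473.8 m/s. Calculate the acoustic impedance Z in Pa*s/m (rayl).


Given values:
  rho = 1.38 kg/m^3
  c = 473.8 m/s
Formula: Z = rho * c
Z = 1.38 * 473.8
Z = 653.84

653.84 rayl


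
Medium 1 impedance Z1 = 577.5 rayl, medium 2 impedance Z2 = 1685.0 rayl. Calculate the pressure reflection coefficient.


Given values:
  Z1 = 577.5 rayl, Z2 = 1685.0 rayl
Formula: R = (Z2 - Z1) / (Z2 + Z1)
Numerator: Z2 - Z1 = 1685.0 - 577.5 = 1107.5
Denominator: Z2 + Z1 = 1685.0 + 577.5 = 2262.5
R = 1107.5 / 2262.5 = 0.4895

0.4895


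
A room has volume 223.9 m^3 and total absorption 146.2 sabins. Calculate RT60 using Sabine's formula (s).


Given values:
  V = 223.9 m^3
  A = 146.2 sabins
Formula: RT60 = 0.161 * V / A
Numerator: 0.161 * 223.9 = 36.0479
RT60 = 36.0479 / 146.2 = 0.247

0.247 s


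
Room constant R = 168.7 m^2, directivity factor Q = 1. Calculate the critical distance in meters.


Given values:
  R = 168.7 m^2, Q = 1
Formula: d_c = 0.141 * sqrt(Q * R)
Compute Q * R = 1 * 168.7 = 168.7
Compute sqrt(168.7) = 12.9885
d_c = 0.141 * 12.9885 = 1.831

1.831 m


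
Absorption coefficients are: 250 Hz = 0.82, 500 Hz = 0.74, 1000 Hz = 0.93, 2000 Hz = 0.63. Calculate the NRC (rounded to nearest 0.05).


Given values:
  a_250 = 0.82, a_500 = 0.74
  a_1000 = 0.93, a_2000 = 0.63
Formula: NRC = (a250 + a500 + a1000 + a2000) / 4
Sum = 0.82 + 0.74 + 0.93 + 0.63 = 3.12
NRC = 3.12 / 4 = 0.78
Rounded to nearest 0.05: 0.8

0.8


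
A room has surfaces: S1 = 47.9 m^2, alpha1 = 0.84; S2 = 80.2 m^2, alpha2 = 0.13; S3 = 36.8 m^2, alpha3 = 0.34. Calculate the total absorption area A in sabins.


Given surfaces:
  Surface 1: 47.9 * 0.84 = 40.236
  Surface 2: 80.2 * 0.13 = 10.426
  Surface 3: 36.8 * 0.34 = 12.512
Formula: A = sum(Si * alpha_i)
A = 40.236 + 10.426 + 12.512
A = 63.17

63.17 sabins


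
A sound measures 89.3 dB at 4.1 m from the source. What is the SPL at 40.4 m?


Given values:
  SPL1 = 89.3 dB, r1 = 4.1 m, r2 = 40.4 m
Formula: SPL2 = SPL1 - 20 * log10(r2 / r1)
Compute ratio: r2 / r1 = 40.4 / 4.1 = 9.8537
Compute log10: log10(9.8537) = 0.993599
Compute drop: 20 * 0.993599 = 19.872
SPL2 = 89.3 - 19.872 = 69.43

69.43 dB


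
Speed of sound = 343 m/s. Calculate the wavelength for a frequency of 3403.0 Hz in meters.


Given values:
  c = 343 m/s, f = 3403.0 Hz
Formula: lambda = c / f
lambda = 343 / 3403.0
lambda = 0.1008

0.1008 m


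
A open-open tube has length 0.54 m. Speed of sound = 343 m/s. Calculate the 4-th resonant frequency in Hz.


Given values:
  Tube type: open-open, L = 0.54 m, c = 343 m/s, n = 4
Formula: f_n = n * c / (2 * L)
Compute 2 * L = 2 * 0.54 = 1.08
f = 4 * 343 / 1.08
f = 1270.37

1270.37 Hz


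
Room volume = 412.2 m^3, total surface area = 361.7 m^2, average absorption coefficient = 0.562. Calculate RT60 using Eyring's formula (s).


Given values:
  V = 412.2 m^3, S = 361.7 m^2, alpha = 0.562
Formula: RT60 = 0.161 * V / (-S * ln(1 - alpha))
Compute ln(1 - 0.562) = ln(0.438) = -0.825536
Denominator: -361.7 * -0.825536 = 298.5964
Numerator: 0.161 * 412.2 = 66.3642
RT60 = 66.3642 / 298.5964 = 0.222

0.222 s


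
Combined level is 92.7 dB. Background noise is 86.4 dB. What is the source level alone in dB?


Given values:
  L_total = 92.7 dB, L_bg = 86.4 dB
Formula: L_source = 10 * log10(10^(L_total/10) - 10^(L_bg/10))
Convert to linear:
  10^(92.7/10) = 1862087136.6629
  10^(86.4/10) = 436515832.2402
Difference: 1862087136.6629 - 436515832.2402 = 1425571304.4227
L_source = 10 * log10(1425571304.4227) = 91.54

91.54 dB


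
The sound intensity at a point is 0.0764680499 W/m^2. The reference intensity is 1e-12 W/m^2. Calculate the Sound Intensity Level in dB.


Given values:
  I = 0.0764680499 W/m^2
  I_ref = 1e-12 W/m^2
Formula: SIL = 10 * log10(I / I_ref)
Compute ratio: I / I_ref = 76468049900
Compute log10: log10(76468049900) = 10.88348
Multiply: SIL = 10 * 10.88348 = 108.83

108.83 dB


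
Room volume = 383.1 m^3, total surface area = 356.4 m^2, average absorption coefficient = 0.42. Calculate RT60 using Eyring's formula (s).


Given values:
  V = 383.1 m^3, S = 356.4 m^2, alpha = 0.42
Formula: RT60 = 0.161 * V / (-S * ln(1 - alpha))
Compute ln(1 - 0.42) = ln(0.58) = -0.544727
Denominator: -356.4 * -0.544727 = 194.1407
Numerator: 0.161 * 383.1 = 61.6791
RT60 = 61.6791 / 194.1407 = 0.318

0.318 s


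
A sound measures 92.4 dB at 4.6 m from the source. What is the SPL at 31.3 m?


Given values:
  SPL1 = 92.4 dB, r1 = 4.6 m, r2 = 31.3 m
Formula: SPL2 = SPL1 - 20 * log10(r2 / r1)
Compute ratio: r2 / r1 = 31.3 / 4.6 = 6.8043
Compute log10: log10(6.8043) = 0.832783
Compute drop: 20 * 0.832783 = 16.6557
SPL2 = 92.4 - 16.6557 = 75.74

75.74 dB


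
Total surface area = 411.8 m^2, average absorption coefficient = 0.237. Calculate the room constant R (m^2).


Given values:
  S = 411.8 m^2, alpha = 0.237
Formula: R = S * alpha / (1 - alpha)
Numerator: 411.8 * 0.237 = 97.5966
Denominator: 1 - 0.237 = 0.763
R = 97.5966 / 0.763 = 127.91

127.91 m^2


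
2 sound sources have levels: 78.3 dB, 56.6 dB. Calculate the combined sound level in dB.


Formula: L_total = 10 * log10( sum(10^(Li/10)) )
  Source 1: 10^(78.3/10) = 67608297.5392
  Source 2: 10^(56.6/10) = 457088.1896
Sum of linear values = 68065385.7288
L_total = 10 * log10(68065385.7288) = 78.33

78.33 dB


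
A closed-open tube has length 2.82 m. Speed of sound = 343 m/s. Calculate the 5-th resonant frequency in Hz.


Given values:
  Tube type: closed-open, L = 2.82 m, c = 343 m/s, n = 5
Formula: f_n = (2n - 1) * c / (4 * L)
Compute 2n - 1 = 2*5 - 1 = 9
Compute 4 * L = 4 * 2.82 = 11.28
f = 9 * 343 / 11.28
f = 273.67

273.67 Hz


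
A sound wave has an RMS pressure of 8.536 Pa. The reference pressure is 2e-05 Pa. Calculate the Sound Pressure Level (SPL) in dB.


Given values:
  p = 8.536 Pa
  p_ref = 2e-05 Pa
Formula: SPL = 20 * log10(p / p_ref)
Compute ratio: p / p_ref = 8.536 / 2e-05 = 426800
Compute log10: log10(426800) = 5.630224
Multiply: SPL = 20 * 5.630224 = 112.6

112.6 dB


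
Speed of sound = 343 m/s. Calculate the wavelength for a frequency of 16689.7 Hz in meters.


Given values:
  c = 343 m/s, f = 16689.7 Hz
Formula: lambda = c / f
lambda = 343 / 16689.7
lambda = 0.0206

0.0206 m


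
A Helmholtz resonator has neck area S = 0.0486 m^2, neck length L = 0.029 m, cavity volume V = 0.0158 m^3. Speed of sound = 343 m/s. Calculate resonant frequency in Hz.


Given values:
  S = 0.0486 m^2, L = 0.029 m, V = 0.0158 m^3, c = 343 m/s
Formula: f = (c / (2*pi)) * sqrt(S / (V * L))
Compute V * L = 0.0158 * 0.029 = 0.0004582
Compute S / (V * L) = 0.0486 / 0.0004582 = 106.0672
Compute sqrt(106.0672) = 10.298893
Compute c / (2*pi) = 343 / 6.283185 = 54.590148
f = 54.590148 * 10.298893 = 562.22

562.22 Hz


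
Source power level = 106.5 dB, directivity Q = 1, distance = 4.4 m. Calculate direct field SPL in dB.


Given values:
  Lw = 106.5 dB, Q = 1, r = 4.4 m
Formula: SPL = Lw + 10 * log10(Q / (4 * pi * r^2))
Compute 4 * pi * r^2 = 4 * pi * 4.4^2 = 243.2849
Compute Q / denom = 1 / 243.2849 = 0.00411041
Compute 10 * log10(0.00411041) = -23.8611
SPL = 106.5 + (-23.8611) = 82.64

82.64 dB


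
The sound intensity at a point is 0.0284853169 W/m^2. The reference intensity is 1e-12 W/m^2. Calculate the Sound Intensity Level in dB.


Given values:
  I = 0.0284853169 W/m^2
  I_ref = 1e-12 W/m^2
Formula: SIL = 10 * log10(I / I_ref)
Compute ratio: I / I_ref = 28485316900
Compute log10: log10(28485316900) = 10.454621
Multiply: SIL = 10 * 10.454621 = 104.55

104.55 dB


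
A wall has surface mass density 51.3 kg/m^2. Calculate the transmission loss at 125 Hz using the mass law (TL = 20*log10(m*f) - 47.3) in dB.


Given values:
  m = 51.3 kg/m^2, f = 125 Hz
Formula: TL = 20 * log10(m * f) - 47.3
Compute m * f = 51.3 * 125 = 6412.5
Compute log10(6412.5) = 3.807027
Compute 20 * 3.807027 = 76.1405
TL = 76.1405 - 47.3 = 28.84

28.84 dB


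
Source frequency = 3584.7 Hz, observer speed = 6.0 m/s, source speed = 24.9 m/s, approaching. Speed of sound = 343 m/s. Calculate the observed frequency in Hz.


Given values:
  f_s = 3584.7 Hz, v_o = 6.0 m/s, v_s = 24.9 m/s
  Direction: approaching
Formula: f_o = f_s * (c + v_o) / (c - v_s)
Numerator: c + v_o = 343 + 6.0 = 349.0
Denominator: c - v_s = 343 - 24.9 = 318.1
f_o = 3584.7 * 349.0 / 318.1 = 3932.92

3932.92 Hz


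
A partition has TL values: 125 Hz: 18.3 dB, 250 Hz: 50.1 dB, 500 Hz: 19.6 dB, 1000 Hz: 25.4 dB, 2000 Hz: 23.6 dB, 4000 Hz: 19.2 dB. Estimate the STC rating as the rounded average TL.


Given TL values at each frequency:
  125 Hz: 18.3 dB
  250 Hz: 50.1 dB
  500 Hz: 19.6 dB
  1000 Hz: 25.4 dB
  2000 Hz: 23.6 dB
  4000 Hz: 19.2 dB
Formula: STC ~ round(average of TL values)
Sum = 18.3 + 50.1 + 19.6 + 25.4 + 23.6 + 19.2 = 156.2
Average = 156.2 / 6 = 26.03
Rounded: 26

26


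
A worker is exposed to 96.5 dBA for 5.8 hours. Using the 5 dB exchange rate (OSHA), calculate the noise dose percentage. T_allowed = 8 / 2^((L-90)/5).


Given values:
  L = 96.5 dBA, T = 5.8 hours
Formula: T_allowed = 8 / 2^((L - 90) / 5)
Compute exponent: (96.5 - 90) / 5 = 1.3
Compute 2^(1.3) = 2.462289
T_allowed = 8 / 2.462289 = 3.249009 hours
Dose = (T / T_allowed) * 100
Dose = (5.8 / 3.249009) * 100 = 178.52

178.52 %


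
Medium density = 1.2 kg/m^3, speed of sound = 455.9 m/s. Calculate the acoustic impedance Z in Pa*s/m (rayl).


Given values:
  rho = 1.2 kg/m^3
  c = 455.9 m/s
Formula: Z = rho * c
Z = 1.2 * 455.9
Z = 547.08

547.08 rayl


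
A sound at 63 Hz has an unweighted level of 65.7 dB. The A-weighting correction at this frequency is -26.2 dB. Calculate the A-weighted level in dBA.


Given values:
  SPL = 65.7 dB
  A-weighting at 63 Hz = -26.2 dB
Formula: L_A = SPL + A_weight
L_A = 65.7 + (-26.2)
L_A = 39.5

39.5 dBA


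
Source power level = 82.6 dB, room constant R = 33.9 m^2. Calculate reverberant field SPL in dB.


Given values:
  Lw = 82.6 dB, R = 33.9 m^2
Formula: SPL = Lw + 10 * log10(4 / R)
Compute 4 / R = 4 / 33.9 = 0.117994
Compute 10 * log10(0.117994) = -9.2814
SPL = 82.6 + (-9.2814) = 73.32

73.32 dB


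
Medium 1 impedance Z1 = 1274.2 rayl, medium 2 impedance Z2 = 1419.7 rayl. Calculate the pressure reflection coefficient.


Given values:
  Z1 = 1274.2 rayl, Z2 = 1419.7 rayl
Formula: R = (Z2 - Z1) / (Z2 + Z1)
Numerator: Z2 - Z1 = 1419.7 - 1274.2 = 145.5
Denominator: Z2 + Z1 = 1419.7 + 1274.2 = 2693.9
R = 145.5 / 2693.9 = 0.054

0.054


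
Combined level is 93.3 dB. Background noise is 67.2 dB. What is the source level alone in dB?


Given values:
  L_total = 93.3 dB, L_bg = 67.2 dB
Formula: L_source = 10 * log10(10^(L_total/10) - 10^(L_bg/10))
Convert to linear:
  10^(93.3/10) = 2137962089.5022
  10^(67.2/10) = 5248074.6025
Difference: 2137962089.5022 - 5248074.6025 = 2132714014.8997
L_source = 10 * log10(2132714014.8997) = 93.29

93.29 dB


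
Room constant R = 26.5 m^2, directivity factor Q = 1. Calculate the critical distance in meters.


Given values:
  R = 26.5 m^2, Q = 1
Formula: d_c = 0.141 * sqrt(Q * R)
Compute Q * R = 1 * 26.5 = 26.5
Compute sqrt(26.5) = 5.1478
d_c = 0.141 * 5.1478 = 0.726

0.726 m


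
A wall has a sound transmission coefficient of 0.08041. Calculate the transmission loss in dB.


Given values:
  tau = 0.08041
Formula: TL = 10 * log10(1 / tau)
Compute 1 / tau = 1 / 0.08041 = 12.4363
Compute log10(12.4363) = 1.094691
TL = 10 * 1.094691 = 10.95

10.95 dB


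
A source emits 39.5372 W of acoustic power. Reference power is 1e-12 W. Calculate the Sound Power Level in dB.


Given values:
  W = 39.5372 W
  W_ref = 1e-12 W
Formula: SWL = 10 * log10(W / W_ref)
Compute ratio: W / W_ref = 39537200000000
Compute log10: log10(39537200000000) = 13.597006
Multiply: SWL = 10 * 13.597006 = 135.97

135.97 dB


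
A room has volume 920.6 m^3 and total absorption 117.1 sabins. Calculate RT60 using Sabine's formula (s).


Given values:
  V = 920.6 m^3
  A = 117.1 sabins
Formula: RT60 = 0.161 * V / A
Numerator: 0.161 * 920.6 = 148.2166
RT60 = 148.2166 / 117.1 = 1.266

1.266 s


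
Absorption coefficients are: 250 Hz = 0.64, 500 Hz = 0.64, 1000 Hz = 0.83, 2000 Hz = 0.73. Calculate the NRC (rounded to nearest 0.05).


Given values:
  a_250 = 0.64, a_500 = 0.64
  a_1000 = 0.83, a_2000 = 0.73
Formula: NRC = (a250 + a500 + a1000 + a2000) / 4
Sum = 0.64 + 0.64 + 0.83 + 0.73 = 2.84
NRC = 2.84 / 4 = 0.71
Rounded to nearest 0.05: 0.7

0.7


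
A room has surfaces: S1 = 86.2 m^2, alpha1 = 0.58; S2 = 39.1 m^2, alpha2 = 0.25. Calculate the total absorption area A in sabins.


Given surfaces:
  Surface 1: 86.2 * 0.58 = 49.996
  Surface 2: 39.1 * 0.25 = 9.775
Formula: A = sum(Si * alpha_i)
A = 49.996 + 9.775
A = 59.77

59.77 sabins


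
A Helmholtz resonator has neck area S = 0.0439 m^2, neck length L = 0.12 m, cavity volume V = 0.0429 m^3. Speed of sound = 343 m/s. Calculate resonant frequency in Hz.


Given values:
  S = 0.0439 m^2, L = 0.12 m, V = 0.0429 m^3, c = 343 m/s
Formula: f = (c / (2*pi)) * sqrt(S / (V * L))
Compute V * L = 0.0429 * 0.12 = 0.005148
Compute S / (V * L) = 0.0439 / 0.005148 = 8.5276
Compute sqrt(8.5276) = 2.920205
Compute c / (2*pi) = 343 / 6.283185 = 54.590148
f = 54.590148 * 2.920205 = 159.41

159.41 Hz


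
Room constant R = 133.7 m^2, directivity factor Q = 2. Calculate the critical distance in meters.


Given values:
  R = 133.7 m^2, Q = 2
Formula: d_c = 0.141 * sqrt(Q * R)
Compute Q * R = 2 * 133.7 = 267.4
Compute sqrt(267.4) = 16.3524
d_c = 0.141 * 16.3524 = 2.306

2.306 m


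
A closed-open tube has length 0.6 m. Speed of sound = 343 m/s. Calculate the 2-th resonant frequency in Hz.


Given values:
  Tube type: closed-open, L = 0.6 m, c = 343 m/s, n = 2
Formula: f_n = (2n - 1) * c / (4 * L)
Compute 2n - 1 = 2*2 - 1 = 3
Compute 4 * L = 4 * 0.6 = 2.4
f = 3 * 343 / 2.4
f = 428.75

428.75 Hz


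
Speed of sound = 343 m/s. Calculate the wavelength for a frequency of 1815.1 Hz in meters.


Given values:
  c = 343 m/s, f = 1815.1 Hz
Formula: lambda = c / f
lambda = 343 / 1815.1
lambda = 0.189

0.189 m


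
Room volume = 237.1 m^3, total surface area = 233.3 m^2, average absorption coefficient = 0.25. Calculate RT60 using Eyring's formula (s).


Given values:
  V = 237.1 m^3, S = 233.3 m^2, alpha = 0.25
Formula: RT60 = 0.161 * V / (-S * ln(1 - alpha))
Compute ln(1 - 0.25) = ln(0.75) = -0.287682
Denominator: -233.3 * -0.287682 = 67.1162
Numerator: 0.161 * 237.1 = 38.1731
RT60 = 38.1731 / 67.1162 = 0.569

0.569 s


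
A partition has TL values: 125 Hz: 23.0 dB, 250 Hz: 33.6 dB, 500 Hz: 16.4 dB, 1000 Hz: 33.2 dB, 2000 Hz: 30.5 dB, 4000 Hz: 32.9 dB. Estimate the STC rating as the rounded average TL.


Given TL values at each frequency:
  125 Hz: 23.0 dB
  250 Hz: 33.6 dB
  500 Hz: 16.4 dB
  1000 Hz: 33.2 dB
  2000 Hz: 30.5 dB
  4000 Hz: 32.9 dB
Formula: STC ~ round(average of TL values)
Sum = 23.0 + 33.6 + 16.4 + 33.2 + 30.5 + 32.9 = 169.6
Average = 169.6 / 6 = 28.27
Rounded: 28

28


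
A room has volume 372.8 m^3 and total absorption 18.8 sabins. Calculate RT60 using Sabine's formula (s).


Given values:
  V = 372.8 m^3
  A = 18.8 sabins
Formula: RT60 = 0.161 * V / A
Numerator: 0.161 * 372.8 = 60.0208
RT60 = 60.0208 / 18.8 = 3.193

3.193 s


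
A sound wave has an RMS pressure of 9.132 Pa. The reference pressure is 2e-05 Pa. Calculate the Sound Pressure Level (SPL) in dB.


Given values:
  p = 9.132 Pa
  p_ref = 2e-05 Pa
Formula: SPL = 20 * log10(p / p_ref)
Compute ratio: p / p_ref = 9.132 / 2e-05 = 456600
Compute log10: log10(456600) = 5.659536
Multiply: SPL = 20 * 5.659536 = 113.19

113.19 dB


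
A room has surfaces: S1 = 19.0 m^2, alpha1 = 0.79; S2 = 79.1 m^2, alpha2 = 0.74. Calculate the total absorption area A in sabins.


Given surfaces:
  Surface 1: 19.0 * 0.79 = 15.01
  Surface 2: 79.1 * 0.74 = 58.534
Formula: A = sum(Si * alpha_i)
A = 15.01 + 58.534
A = 73.54

73.54 sabins


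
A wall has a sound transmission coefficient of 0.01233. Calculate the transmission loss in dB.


Given values:
  tau = 0.01233
Formula: TL = 10 * log10(1 / tau)
Compute 1 / tau = 1 / 0.01233 = 81.103
Compute log10(81.103) = 1.909037
TL = 10 * 1.909037 = 19.09

19.09 dB


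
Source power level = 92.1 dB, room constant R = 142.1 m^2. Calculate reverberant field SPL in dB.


Given values:
  Lw = 92.1 dB, R = 142.1 m^2
Formula: SPL = Lw + 10 * log10(4 / R)
Compute 4 / R = 4 / 142.1 = 0.028149
Compute 10 * log10(0.028149) = -15.5054
SPL = 92.1 + (-15.5054) = 76.59

76.59 dB


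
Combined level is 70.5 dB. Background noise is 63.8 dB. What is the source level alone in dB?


Given values:
  L_total = 70.5 dB, L_bg = 63.8 dB
Formula: L_source = 10 * log10(10^(L_total/10) - 10^(L_bg/10))
Convert to linear:
  10^(70.5/10) = 11220184.543
  10^(63.8/10) = 2398832.919
Difference: 11220184.543 - 2398832.919 = 8821351.624
L_source = 10 * log10(8821351.624) = 69.46

69.46 dB


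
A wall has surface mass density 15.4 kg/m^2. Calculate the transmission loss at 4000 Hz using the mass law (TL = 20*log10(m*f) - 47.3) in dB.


Given values:
  m = 15.4 kg/m^2, f = 4000 Hz
Formula: TL = 20 * log10(m * f) - 47.3
Compute m * f = 15.4 * 4000 = 61600.0
Compute log10(61600.0) = 4.789581
Compute 20 * 4.789581 = 95.7916
TL = 95.7916 - 47.3 = 48.49

48.49 dB


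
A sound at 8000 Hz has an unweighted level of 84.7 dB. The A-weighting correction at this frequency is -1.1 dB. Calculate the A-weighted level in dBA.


Given values:
  SPL = 84.7 dB
  A-weighting at 8000 Hz = -1.1 dB
Formula: L_A = SPL + A_weight
L_A = 84.7 + (-1.1)
L_A = 83.6

83.6 dBA


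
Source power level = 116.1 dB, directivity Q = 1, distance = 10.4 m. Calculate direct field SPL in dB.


Given values:
  Lw = 116.1 dB, Q = 1, r = 10.4 m
Formula: SPL = Lw + 10 * log10(Q / (4 * pi * r^2))
Compute 4 * pi * r^2 = 4 * pi * 10.4^2 = 1359.1786
Compute Q / denom = 1 / 1359.1786 = 0.00073574
Compute 10 * log10(0.00073574) = -31.3328
SPL = 116.1 + (-31.3328) = 84.77

84.77 dB


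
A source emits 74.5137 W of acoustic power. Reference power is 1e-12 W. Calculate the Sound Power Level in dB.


Given values:
  W = 74.5137 W
  W_ref = 1e-12 W
Formula: SWL = 10 * log10(W / W_ref)
Compute ratio: W / W_ref = 74513700000000
Compute log10: log10(74513700000000) = 13.872236
Multiply: SWL = 10 * 13.872236 = 138.72

138.72 dB


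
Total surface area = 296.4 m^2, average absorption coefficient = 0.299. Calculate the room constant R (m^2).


Given values:
  S = 296.4 m^2, alpha = 0.299
Formula: R = S * alpha / (1 - alpha)
Numerator: 296.4 * 0.299 = 88.6236
Denominator: 1 - 0.299 = 0.701
R = 88.6236 / 0.701 = 126.42

126.42 m^2


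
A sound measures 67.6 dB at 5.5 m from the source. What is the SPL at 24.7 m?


Given values:
  SPL1 = 67.6 dB, r1 = 5.5 m, r2 = 24.7 m
Formula: SPL2 = SPL1 - 20 * log10(r2 / r1)
Compute ratio: r2 / r1 = 24.7 / 5.5 = 4.4909
Compute log10: log10(4.4909) = 0.652333
Compute drop: 20 * 0.652333 = 13.0467
SPL2 = 67.6 - 13.0467 = 54.55

54.55 dB


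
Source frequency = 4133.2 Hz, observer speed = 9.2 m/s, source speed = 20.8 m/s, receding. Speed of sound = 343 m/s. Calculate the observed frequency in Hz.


Given values:
  f_s = 4133.2 Hz, v_o = 9.2 m/s, v_s = 20.8 m/s
  Direction: receding
Formula: f_o = f_s * (c - v_o) / (c + v_s)
Numerator: c - v_o = 343 - 9.2 = 333.8
Denominator: c + v_s = 343 + 20.8 = 363.8
f_o = 4133.2 * 333.8 / 363.8 = 3792.36

3792.36 Hz


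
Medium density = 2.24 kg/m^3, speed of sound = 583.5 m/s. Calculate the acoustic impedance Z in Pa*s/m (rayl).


Given values:
  rho = 2.24 kg/m^3
  c = 583.5 m/s
Formula: Z = rho * c
Z = 2.24 * 583.5
Z = 1307.04

1307.04 rayl


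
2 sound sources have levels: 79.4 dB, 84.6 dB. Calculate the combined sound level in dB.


Formula: L_total = 10 * log10( sum(10^(Li/10)) )
  Source 1: 10^(79.4/10) = 87096358.9956
  Source 2: 10^(84.6/10) = 288403150.3127
Sum of linear values = 375499509.3083
L_total = 10 * log10(375499509.3083) = 85.75

85.75 dB


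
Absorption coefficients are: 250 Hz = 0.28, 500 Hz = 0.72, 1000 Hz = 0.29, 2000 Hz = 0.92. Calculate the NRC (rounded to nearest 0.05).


Given values:
  a_250 = 0.28, a_500 = 0.72
  a_1000 = 0.29, a_2000 = 0.92
Formula: NRC = (a250 + a500 + a1000 + a2000) / 4
Sum = 0.28 + 0.72 + 0.29 + 0.92 = 2.21
NRC = 2.21 / 4 = 0.5525
Rounded to nearest 0.05: 0.55

0.55


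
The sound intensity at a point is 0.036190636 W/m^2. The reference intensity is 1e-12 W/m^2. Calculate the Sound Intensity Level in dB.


Given values:
  I = 0.036190636 W/m^2
  I_ref = 1e-12 W/m^2
Formula: SIL = 10 * log10(I / I_ref)
Compute ratio: I / I_ref = 36190636000
Compute log10: log10(36190636000) = 10.558596
Multiply: SIL = 10 * 10.558596 = 105.59

105.59 dB


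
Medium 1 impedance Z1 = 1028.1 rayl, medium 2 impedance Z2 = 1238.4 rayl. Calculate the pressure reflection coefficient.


Given values:
  Z1 = 1028.1 rayl, Z2 = 1238.4 rayl
Formula: R = (Z2 - Z1) / (Z2 + Z1)
Numerator: Z2 - Z1 = 1238.4 - 1028.1 = 210.3
Denominator: Z2 + Z1 = 1238.4 + 1028.1 = 2266.5
R = 210.3 / 2266.5 = 0.0928

0.0928


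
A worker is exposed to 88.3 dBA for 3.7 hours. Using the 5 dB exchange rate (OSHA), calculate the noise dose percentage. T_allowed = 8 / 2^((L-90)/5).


Given values:
  L = 88.3 dBA, T = 3.7 hours
Formula: T_allowed = 8 / 2^((L - 90) / 5)
Compute exponent: (88.3 - 90) / 5 = -0.34
Compute 2^(-0.34) = 0.790041
T_allowed = 8 / 0.790041 = 10.126057 hours
Dose = (T / T_allowed) * 100
Dose = (3.7 / 10.126057) * 100 = 36.54

36.54 %


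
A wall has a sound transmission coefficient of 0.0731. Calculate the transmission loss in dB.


Given values:
  tau = 0.0731
Formula: TL = 10 * log10(1 / tau)
Compute 1 / tau = 1 / 0.0731 = 13.6799
Compute log10(13.6799) = 1.136083
TL = 10 * 1.136083 = 11.36

11.36 dB


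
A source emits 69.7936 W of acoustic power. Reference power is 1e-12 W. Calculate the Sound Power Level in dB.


Given values:
  W = 69.7936 W
  W_ref = 1e-12 W
Formula: SWL = 10 * log10(W / W_ref)
Compute ratio: W / W_ref = 69793600000000
Compute log10: log10(69793600000000) = 13.843816
Multiply: SWL = 10 * 13.843816 = 138.44

138.44 dB


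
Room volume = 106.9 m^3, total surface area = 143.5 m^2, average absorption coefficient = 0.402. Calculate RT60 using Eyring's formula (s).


Given values:
  V = 106.9 m^3, S = 143.5 m^2, alpha = 0.402
Formula: RT60 = 0.161 * V / (-S * ln(1 - alpha))
Compute ln(1 - 0.402) = ln(0.598) = -0.514165
Denominator: -143.5 * -0.514165 = 73.7827
Numerator: 0.161 * 106.9 = 17.2109
RT60 = 17.2109 / 73.7827 = 0.233

0.233 s


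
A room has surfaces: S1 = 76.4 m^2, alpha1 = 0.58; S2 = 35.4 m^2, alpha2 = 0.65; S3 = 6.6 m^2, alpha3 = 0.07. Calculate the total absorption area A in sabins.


Given surfaces:
  Surface 1: 76.4 * 0.58 = 44.312
  Surface 2: 35.4 * 0.65 = 23.01
  Surface 3: 6.6 * 0.07 = 0.462
Formula: A = sum(Si * alpha_i)
A = 44.312 + 23.01 + 0.462
A = 67.78

67.78 sabins


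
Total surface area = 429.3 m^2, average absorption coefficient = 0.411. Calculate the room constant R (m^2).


Given values:
  S = 429.3 m^2, alpha = 0.411
Formula: R = S * alpha / (1 - alpha)
Numerator: 429.3 * 0.411 = 176.4423
Denominator: 1 - 0.411 = 0.589
R = 176.4423 / 0.589 = 299.56

299.56 m^2


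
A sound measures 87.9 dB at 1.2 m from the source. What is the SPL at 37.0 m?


Given values:
  SPL1 = 87.9 dB, r1 = 1.2 m, r2 = 37.0 m
Formula: SPL2 = SPL1 - 20 * log10(r2 / r1)
Compute ratio: r2 / r1 = 37.0 / 1.2 = 30.8333
Compute log10: log10(30.8333) = 1.48902
Compute drop: 20 * 1.48902 = 29.7804
SPL2 = 87.9 - 29.7804 = 58.12

58.12 dB


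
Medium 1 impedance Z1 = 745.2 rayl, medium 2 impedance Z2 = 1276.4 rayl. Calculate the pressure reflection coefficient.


Given values:
  Z1 = 745.2 rayl, Z2 = 1276.4 rayl
Formula: R = (Z2 - Z1) / (Z2 + Z1)
Numerator: Z2 - Z1 = 1276.4 - 745.2 = 531.2
Denominator: Z2 + Z1 = 1276.4 + 745.2 = 2021.6
R = 531.2 / 2021.6 = 0.2628

0.2628


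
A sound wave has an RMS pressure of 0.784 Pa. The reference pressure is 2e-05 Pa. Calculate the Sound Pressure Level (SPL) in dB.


Given values:
  p = 0.784 Pa
  p_ref = 2e-05 Pa
Formula: SPL = 20 * log10(p / p_ref)
Compute ratio: p / p_ref = 0.784 / 2e-05 = 39200
Compute log10: log10(39200) = 4.593286
Multiply: SPL = 20 * 4.593286 = 91.87

91.87 dB


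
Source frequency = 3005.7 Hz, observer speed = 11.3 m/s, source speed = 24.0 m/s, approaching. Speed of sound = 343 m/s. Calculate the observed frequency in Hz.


Given values:
  f_s = 3005.7 Hz, v_o = 11.3 m/s, v_s = 24.0 m/s
  Direction: approaching
Formula: f_o = f_s * (c + v_o) / (c - v_s)
Numerator: c + v_o = 343 + 11.3 = 354.3
Denominator: c - v_s = 343 - 24.0 = 319.0
f_o = 3005.7 * 354.3 / 319.0 = 3338.31

3338.31 Hz


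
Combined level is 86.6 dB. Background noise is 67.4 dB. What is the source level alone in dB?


Given values:
  L_total = 86.6 dB, L_bg = 67.4 dB
Formula: L_source = 10 * log10(10^(L_total/10) - 10^(L_bg/10))
Convert to linear:
  10^(86.6/10) = 457088189.6149
  10^(67.4/10) = 5495408.7386
Difference: 457088189.6149 - 5495408.7386 = 451592780.8763
L_source = 10 * log10(451592780.8763) = 86.55

86.55 dB


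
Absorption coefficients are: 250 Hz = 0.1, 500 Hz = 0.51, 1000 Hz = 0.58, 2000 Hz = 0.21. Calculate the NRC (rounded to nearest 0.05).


Given values:
  a_250 = 0.1, a_500 = 0.51
  a_1000 = 0.58, a_2000 = 0.21
Formula: NRC = (a250 + a500 + a1000 + a2000) / 4
Sum = 0.1 + 0.51 + 0.58 + 0.21 = 1.4
NRC = 1.4 / 4 = 0.35
Rounded to nearest 0.05: 0.35

0.35


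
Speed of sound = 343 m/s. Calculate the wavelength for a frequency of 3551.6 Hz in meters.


Given values:
  c = 343 m/s, f = 3551.6 Hz
Formula: lambda = c / f
lambda = 343 / 3551.6
lambda = 0.0966

0.0966 m


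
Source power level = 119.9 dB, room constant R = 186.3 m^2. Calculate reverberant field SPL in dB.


Given values:
  Lw = 119.9 dB, R = 186.3 m^2
Formula: SPL = Lw + 10 * log10(4 / R)
Compute 4 / R = 4 / 186.3 = 0.021471
Compute 10 * log10(0.021471) = -16.6815
SPL = 119.9 + (-16.6815) = 103.22

103.22 dB


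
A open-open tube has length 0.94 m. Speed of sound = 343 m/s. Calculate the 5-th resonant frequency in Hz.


Given values:
  Tube type: open-open, L = 0.94 m, c = 343 m/s, n = 5
Formula: f_n = n * c / (2 * L)
Compute 2 * L = 2 * 0.94 = 1.88
f = 5 * 343 / 1.88
f = 912.23

912.23 Hz


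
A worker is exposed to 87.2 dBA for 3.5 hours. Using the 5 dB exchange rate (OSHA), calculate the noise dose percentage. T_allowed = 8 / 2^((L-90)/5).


Given values:
  L = 87.2 dBA, T = 3.5 hours
Formula: T_allowed = 8 / 2^((L - 90) / 5)
Compute exponent: (87.2 - 90) / 5 = -0.56
Compute 2^(-0.56) = 0.678302
T_allowed = 8 / 0.678302 = 11.794157 hours
Dose = (T / T_allowed) * 100
Dose = (3.5 / 11.794157) * 100 = 29.68

29.68 %


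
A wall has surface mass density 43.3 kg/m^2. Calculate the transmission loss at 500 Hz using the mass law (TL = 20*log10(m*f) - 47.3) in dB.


Given values:
  m = 43.3 kg/m^2, f = 500 Hz
Formula: TL = 20 * log10(m * f) - 47.3
Compute m * f = 43.3 * 500 = 21650.0
Compute log10(21650.0) = 4.335458
Compute 20 * 4.335458 = 86.7092
TL = 86.7092 - 47.3 = 39.41

39.41 dB


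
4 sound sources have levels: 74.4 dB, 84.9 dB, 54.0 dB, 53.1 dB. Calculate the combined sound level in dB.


Formula: L_total = 10 * log10( sum(10^(Li/10)) )
  Source 1: 10^(74.4/10) = 27542287.0334
  Source 2: 10^(84.9/10) = 309029543.2514
  Source 3: 10^(54.0/10) = 251188.6432
  Source 4: 10^(53.1/10) = 204173.7945
Sum of linear values = 337027192.7225
L_total = 10 * log10(337027192.7225) = 85.28

85.28 dB


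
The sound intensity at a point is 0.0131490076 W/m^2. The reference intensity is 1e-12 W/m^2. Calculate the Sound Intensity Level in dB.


Given values:
  I = 0.0131490076 W/m^2
  I_ref = 1e-12 W/m^2
Formula: SIL = 10 * log10(I / I_ref)
Compute ratio: I / I_ref = 13149007600
Compute log10: log10(13149007600) = 10.118893
Multiply: SIL = 10 * 10.118893 = 101.19

101.19 dB


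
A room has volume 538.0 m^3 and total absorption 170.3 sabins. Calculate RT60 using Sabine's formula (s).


Given values:
  V = 538.0 m^3
  A = 170.3 sabins
Formula: RT60 = 0.161 * V / A
Numerator: 0.161 * 538.0 = 86.618
RT60 = 86.618 / 170.3 = 0.509

0.509 s


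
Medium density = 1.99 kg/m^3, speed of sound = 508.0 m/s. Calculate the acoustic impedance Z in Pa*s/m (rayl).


Given values:
  rho = 1.99 kg/m^3
  c = 508.0 m/s
Formula: Z = rho * c
Z = 1.99 * 508.0
Z = 1010.92

1010.92 rayl


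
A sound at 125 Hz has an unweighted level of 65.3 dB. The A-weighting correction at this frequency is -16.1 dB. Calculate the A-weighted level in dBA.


Given values:
  SPL = 65.3 dB
  A-weighting at 125 Hz = -16.1 dB
Formula: L_A = SPL + A_weight
L_A = 65.3 + (-16.1)
L_A = 49.2

49.2 dBA


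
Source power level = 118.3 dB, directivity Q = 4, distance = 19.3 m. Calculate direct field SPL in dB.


Given values:
  Lw = 118.3 dB, Q = 4, r = 19.3 m
Formula: SPL = Lw + 10 * log10(Q / (4 * pi * r^2))
Compute 4 * pi * r^2 = 4 * pi * 19.3^2 = 4680.8474
Compute Q / denom = 4 / 4680.8474 = 0.00085455
Compute 10 * log10(0.00085455) = -30.6826
SPL = 118.3 + (-30.6826) = 87.62

87.62 dB


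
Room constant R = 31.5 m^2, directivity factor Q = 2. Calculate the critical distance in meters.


Given values:
  R = 31.5 m^2, Q = 2
Formula: d_c = 0.141 * sqrt(Q * R)
Compute Q * R = 2 * 31.5 = 63.0
Compute sqrt(63.0) = 7.9373
d_c = 0.141 * 7.9373 = 1.119

1.119 m


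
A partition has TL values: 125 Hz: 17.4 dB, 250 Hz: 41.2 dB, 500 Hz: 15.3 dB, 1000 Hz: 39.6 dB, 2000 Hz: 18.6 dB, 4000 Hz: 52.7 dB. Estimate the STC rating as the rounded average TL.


Given TL values at each frequency:
  125 Hz: 17.4 dB
  250 Hz: 41.2 dB
  500 Hz: 15.3 dB
  1000 Hz: 39.6 dB
  2000 Hz: 18.6 dB
  4000 Hz: 52.7 dB
Formula: STC ~ round(average of TL values)
Sum = 17.4 + 41.2 + 15.3 + 39.6 + 18.6 + 52.7 = 184.8
Average = 184.8 / 6 = 30.8
Rounded: 31

31


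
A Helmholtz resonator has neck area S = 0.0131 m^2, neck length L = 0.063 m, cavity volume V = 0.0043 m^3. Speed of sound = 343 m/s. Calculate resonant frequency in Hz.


Given values:
  S = 0.0131 m^2, L = 0.063 m, V = 0.0043 m^3, c = 343 m/s
Formula: f = (c / (2*pi)) * sqrt(S / (V * L))
Compute V * L = 0.0043 * 0.063 = 0.0002709
Compute S / (V * L) = 0.0131 / 0.0002709 = 48.3573
Compute sqrt(48.3573) = 6.953941
Compute c / (2*pi) = 343 / 6.283185 = 54.590148
f = 54.590148 * 6.953941 = 379.62

379.62 Hz


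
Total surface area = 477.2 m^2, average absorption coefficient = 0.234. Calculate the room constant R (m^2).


Given values:
  S = 477.2 m^2, alpha = 0.234
Formula: R = S * alpha / (1 - alpha)
Numerator: 477.2 * 0.234 = 111.6648
Denominator: 1 - 0.234 = 0.766
R = 111.6648 / 0.766 = 145.78

145.78 m^2


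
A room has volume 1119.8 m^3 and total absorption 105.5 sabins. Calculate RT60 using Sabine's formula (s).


Given values:
  V = 1119.8 m^3
  A = 105.5 sabins
Formula: RT60 = 0.161 * V / A
Numerator: 0.161 * 1119.8 = 180.2878
RT60 = 180.2878 / 105.5 = 1.709

1.709 s


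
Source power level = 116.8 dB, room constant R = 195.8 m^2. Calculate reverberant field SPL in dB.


Given values:
  Lw = 116.8 dB, R = 195.8 m^2
Formula: SPL = Lw + 10 * log10(4 / R)
Compute 4 / R = 4 / 195.8 = 0.020429
Compute 10 * log10(0.020429) = -16.8975
SPL = 116.8 + (-16.8975) = 99.9

99.9 dB


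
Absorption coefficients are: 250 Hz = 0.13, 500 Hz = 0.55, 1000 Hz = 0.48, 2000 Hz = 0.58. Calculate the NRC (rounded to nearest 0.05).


Given values:
  a_250 = 0.13, a_500 = 0.55
  a_1000 = 0.48, a_2000 = 0.58
Formula: NRC = (a250 + a500 + a1000 + a2000) / 4
Sum = 0.13 + 0.55 + 0.48 + 0.58 = 1.74
NRC = 1.74 / 4 = 0.435
Rounded to nearest 0.05: 0.45

0.45


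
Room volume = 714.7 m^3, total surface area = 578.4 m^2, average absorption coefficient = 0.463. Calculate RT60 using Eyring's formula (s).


Given values:
  V = 714.7 m^3, S = 578.4 m^2, alpha = 0.463
Formula: RT60 = 0.161 * V / (-S * ln(1 - alpha))
Compute ln(1 - 0.463) = ln(0.537) = -0.621757
Denominator: -578.4 * -0.621757 = 359.6242
Numerator: 0.161 * 714.7 = 115.0667
RT60 = 115.0667 / 359.6242 = 0.32

0.32 s


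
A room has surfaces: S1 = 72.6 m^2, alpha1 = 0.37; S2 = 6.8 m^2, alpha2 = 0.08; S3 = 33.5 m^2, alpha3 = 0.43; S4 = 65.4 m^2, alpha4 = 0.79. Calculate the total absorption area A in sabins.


Given surfaces:
  Surface 1: 72.6 * 0.37 = 26.862
  Surface 2: 6.8 * 0.08 = 0.544
  Surface 3: 33.5 * 0.43 = 14.405
  Surface 4: 65.4 * 0.79 = 51.666
Formula: A = sum(Si * alpha_i)
A = 26.862 + 0.544 + 14.405 + 51.666
A = 93.48

93.48 sabins


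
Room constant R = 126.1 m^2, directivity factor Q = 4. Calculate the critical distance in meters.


Given values:
  R = 126.1 m^2, Q = 4
Formula: d_c = 0.141 * sqrt(Q * R)
Compute Q * R = 4 * 126.1 = 504.4
Compute sqrt(504.4) = 22.4589
d_c = 0.141 * 22.4589 = 3.167

3.167 m


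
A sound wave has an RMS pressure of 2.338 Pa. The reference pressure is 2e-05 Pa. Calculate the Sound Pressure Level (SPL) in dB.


Given values:
  p = 2.338 Pa
  p_ref = 2e-05 Pa
Formula: SPL = 20 * log10(p / p_ref)
Compute ratio: p / p_ref = 2.338 / 2e-05 = 116900
Compute log10: log10(116900) = 5.067815
Multiply: SPL = 20 * 5.067815 = 101.36

101.36 dB


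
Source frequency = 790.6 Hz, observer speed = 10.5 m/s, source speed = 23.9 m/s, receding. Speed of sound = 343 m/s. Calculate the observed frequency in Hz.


Given values:
  f_s = 790.6 Hz, v_o = 10.5 m/s, v_s = 23.9 m/s
  Direction: receding
Formula: f_o = f_s * (c - v_o) / (c + v_s)
Numerator: c - v_o = 343 - 10.5 = 332.5
Denominator: c + v_s = 343 + 23.9 = 366.9
f_o = 790.6 * 332.5 / 366.9 = 716.47

716.47 Hz


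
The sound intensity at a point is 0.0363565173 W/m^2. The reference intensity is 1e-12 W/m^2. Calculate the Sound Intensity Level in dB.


Given values:
  I = 0.0363565173 W/m^2
  I_ref = 1e-12 W/m^2
Formula: SIL = 10 * log10(I / I_ref)
Compute ratio: I / I_ref = 36356517300
Compute log10: log10(36356517300) = 10.560582
Multiply: SIL = 10 * 10.560582 = 105.61

105.61 dB


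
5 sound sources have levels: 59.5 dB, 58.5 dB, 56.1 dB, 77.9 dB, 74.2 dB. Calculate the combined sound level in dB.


Formula: L_total = 10 * log10( sum(10^(Li/10)) )
  Source 1: 10^(59.5/10) = 891250.9381
  Source 2: 10^(58.5/10) = 707945.7844
  Source 3: 10^(56.1/10) = 407380.2778
  Source 4: 10^(77.9/10) = 61659500.1861
  Source 5: 10^(74.2/10) = 26302679.919
Sum of linear values = 89968757.1054
L_total = 10 * log10(89968757.1054) = 79.54

79.54 dB


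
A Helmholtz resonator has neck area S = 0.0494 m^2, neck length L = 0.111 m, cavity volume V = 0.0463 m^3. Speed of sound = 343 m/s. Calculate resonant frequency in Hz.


Given values:
  S = 0.0494 m^2, L = 0.111 m, V = 0.0463 m^3, c = 343 m/s
Formula: f = (c / (2*pi)) * sqrt(S / (V * L))
Compute V * L = 0.0463 * 0.111 = 0.0051393
Compute S / (V * L) = 0.0494 / 0.0051393 = 9.6122
Compute sqrt(9.6122) = 3.100355
Compute c / (2*pi) = 343 / 6.283185 = 54.590148
f = 54.590148 * 3.100355 = 169.25

169.25 Hz


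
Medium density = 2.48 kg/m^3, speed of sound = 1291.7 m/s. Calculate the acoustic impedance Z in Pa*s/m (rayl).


Given values:
  rho = 2.48 kg/m^3
  c = 1291.7 m/s
Formula: Z = rho * c
Z = 2.48 * 1291.7
Z = 3203.42

3203.42 rayl


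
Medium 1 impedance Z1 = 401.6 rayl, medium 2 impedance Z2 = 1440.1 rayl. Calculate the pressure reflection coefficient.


Given values:
  Z1 = 401.6 rayl, Z2 = 1440.1 rayl
Formula: R = (Z2 - Z1) / (Z2 + Z1)
Numerator: Z2 - Z1 = 1440.1 - 401.6 = 1038.5
Denominator: Z2 + Z1 = 1440.1 + 401.6 = 1841.7
R = 1038.5 / 1841.7 = 0.5639

0.5639


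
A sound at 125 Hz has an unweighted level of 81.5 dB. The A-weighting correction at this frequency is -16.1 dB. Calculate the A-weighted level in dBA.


Given values:
  SPL = 81.5 dB
  A-weighting at 125 Hz = -16.1 dB
Formula: L_A = SPL + A_weight
L_A = 81.5 + (-16.1)
L_A = 65.4

65.4 dBA


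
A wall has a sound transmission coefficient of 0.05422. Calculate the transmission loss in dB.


Given values:
  tau = 0.05422
Formula: TL = 10 * log10(1 / tau)
Compute 1 / tau = 1 / 0.05422 = 18.4434
Compute log10(18.4434) = 1.265841
TL = 10 * 1.265841 = 12.66

12.66 dB
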